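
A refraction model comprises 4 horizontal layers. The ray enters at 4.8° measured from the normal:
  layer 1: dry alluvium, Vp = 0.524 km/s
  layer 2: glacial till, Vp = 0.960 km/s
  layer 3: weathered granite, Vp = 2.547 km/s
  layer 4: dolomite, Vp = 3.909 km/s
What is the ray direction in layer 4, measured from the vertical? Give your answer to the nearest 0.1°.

38.6°

Ray parameter p = sin 4.8° / 0.524 = 1.5969e-01 s/km.
sin θ_4 = p·V_4 = 1.5969e-01 × 3.909 = 0.6242.
θ_4 = 38.63° from the vertical.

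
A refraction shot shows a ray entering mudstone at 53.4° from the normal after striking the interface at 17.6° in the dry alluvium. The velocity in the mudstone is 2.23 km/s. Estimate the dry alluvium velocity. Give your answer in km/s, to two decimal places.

sin 17.6° = 0.3024; sin 53.4° = 0.8028.
V₁ = V₂·(sin θ₁/sin θ₂) = 2.23·(0.3024/0.8028) = 0.84 km/s.

0.84 km/s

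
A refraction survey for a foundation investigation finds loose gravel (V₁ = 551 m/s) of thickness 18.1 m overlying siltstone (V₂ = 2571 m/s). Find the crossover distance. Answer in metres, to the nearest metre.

θ_c = arcsin(551/2571) = 12.38°, so cos θ_c = 0.9768 and tᵢ = 2h cos θ_c/V₁ = 0.0642 s.
At crossover x/V₁ = x/V₂ + tᵢ ⇒ x = tᵢ/(1/V₁ − 1/V₂) = 0.06417/(1.8149e-03 − 3.8895e-04) = 45.00 m.

45 m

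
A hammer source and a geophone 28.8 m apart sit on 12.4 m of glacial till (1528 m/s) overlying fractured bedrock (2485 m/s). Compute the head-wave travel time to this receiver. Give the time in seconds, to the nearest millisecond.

0.024 s

θ_c = arcsin(V₁/V₂) = arcsin(1528/2485) = 37.94°, cos θ_c = 0.7886.
Intercept time tᵢ = 2h cos θ_c / V₁ = 2·12.4·0.7886/1528 = 0.01280 s.
t = x/V₂ + tᵢ = 28.8/2485 + 0.01280 = 0.02439 s.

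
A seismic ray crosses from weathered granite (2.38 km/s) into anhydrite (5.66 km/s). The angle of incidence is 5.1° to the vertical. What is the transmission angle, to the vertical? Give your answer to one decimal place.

12.2°

sin θ₁/V₁ = sin θ₂/V₂ ⇒ sin θ₂ = 5.66·sin 5.1°/2.38 = 5.66·0.0889/2.38 = 0.2114.
θ₂ = arcsin 0.2114 = 12.20° from the normal.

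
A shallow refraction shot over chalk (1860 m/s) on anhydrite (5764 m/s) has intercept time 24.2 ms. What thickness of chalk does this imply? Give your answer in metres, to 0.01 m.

θ_c = arcsin(1860/5764) = 18.83°; cos θ_c = 0.9465.
tᵢ = 2h cos θ_c/V₁ ⇒ h = tᵢ·V₁/(2 cos θ_c) = 0.0242·1860/(2·0.9465) = 23.78 m.

23.78 m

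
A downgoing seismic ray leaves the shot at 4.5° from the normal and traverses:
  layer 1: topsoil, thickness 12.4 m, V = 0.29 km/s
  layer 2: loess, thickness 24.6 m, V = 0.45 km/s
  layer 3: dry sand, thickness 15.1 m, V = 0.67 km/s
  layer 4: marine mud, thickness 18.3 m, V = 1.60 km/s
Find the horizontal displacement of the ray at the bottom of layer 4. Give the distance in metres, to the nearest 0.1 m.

p = sin θ₁/V₁ = sin 4.5°/0.29 = 2.7055e-01 s/km is conserved through the stack.
Layer 1: θ = 4.50°; offset = 12.4·tan 4.50° = 0.976 m.
Layer 2: sin θ = p·0.45 = 0.1217 → θ = 6.99°; offset = 24.6·tan 6.99° = 3.017 m.
Layer 3: sin θ = p·0.67 = 0.1813 → θ = 10.44°; offset = 15.1·tan 10.44° = 2.783 m.
Layer 4: sin θ = p·1.60 = 0.4329 → θ = 25.65°; offset = 18.3·tan 25.65° = 8.788 m.
Summing the layer offsets gives 15.564 m.

15.6 m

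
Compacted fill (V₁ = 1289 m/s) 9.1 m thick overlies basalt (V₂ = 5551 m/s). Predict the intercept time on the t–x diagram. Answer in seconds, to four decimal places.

tᵢ = 2h·√(V₂²−V₁²)/(V₁V₂).
√(V₂²−V₁²) = √(5551²−1289²) = 5399.3 m/s.
tᵢ = 2·9.1·5399.3/(1289·5551) = 0.01373 s.

0.0137 s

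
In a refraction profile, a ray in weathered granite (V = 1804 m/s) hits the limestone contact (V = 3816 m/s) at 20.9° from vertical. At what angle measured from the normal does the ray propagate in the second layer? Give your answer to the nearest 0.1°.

sin θ₁/V₁ = sin θ₂/V₂ ⇒ sin θ₂ = 3816·sin 20.9°/1804 = 3816·0.3567/1804 = 0.7546.
θ₂ = arcsin 0.7546 = 48.99° from the normal.

49.0°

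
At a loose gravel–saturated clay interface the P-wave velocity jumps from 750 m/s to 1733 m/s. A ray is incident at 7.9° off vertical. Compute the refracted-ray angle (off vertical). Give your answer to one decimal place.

18.5°

Snell's law: sin θ₂ = (V₂/V₁)·sin θ₁ = (1733/750)·sin 7.9° = 0.3176.
θ₂ = sin⁻¹(0.3176) = 18.52° (from vertical).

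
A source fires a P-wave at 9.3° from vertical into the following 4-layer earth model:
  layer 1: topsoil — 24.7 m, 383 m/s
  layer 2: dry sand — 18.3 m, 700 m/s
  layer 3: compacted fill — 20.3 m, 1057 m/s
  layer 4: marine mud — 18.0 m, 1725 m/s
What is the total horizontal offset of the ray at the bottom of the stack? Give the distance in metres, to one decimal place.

38.9 m

Ray parameter p = sin 9.3° / 383 m/s = 4.2194e-04 s/m.
Layer 1: θ = 9.30°; offset = 24.7·tan 9.30° = 4.045 m.
Layer 2: sin θ = p·700 = 0.2954 → θ = 17.18°; offset = 18.3·tan 17.18° = 5.657 m.
Layer 3: sin θ = p·1057 = 0.4460 → θ = 26.49°; offset = 20.3·tan 26.49° = 10.115 m.
Layer 4: sin θ = p·1725 = 0.7279 → θ = 46.71°; offset = 18.0·tan 46.71° = 19.105 m.
Summing the layer offsets gives 38.923 m.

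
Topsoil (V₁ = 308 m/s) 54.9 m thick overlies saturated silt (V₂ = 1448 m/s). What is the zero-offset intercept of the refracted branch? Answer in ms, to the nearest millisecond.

θ_c = arcsin(V₁/V₂) = arcsin(308/1448) = 12.28°; cos θ_c = 0.9771.
tᵢ = 2h·cos θ_c / V₁ = 2·54.9·0.9771 / 308 = 0.34834 s.

348 ms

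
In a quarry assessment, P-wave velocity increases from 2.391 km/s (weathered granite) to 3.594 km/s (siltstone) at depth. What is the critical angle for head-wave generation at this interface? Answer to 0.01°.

At critical incidence the refracted ray runs along the interface (θ₂ = 90°), so sin θ_c = V₁/V₂.
θ_c = arcsin(2.391/3.594) = arcsin 0.6653 = 41.70°.

41.70°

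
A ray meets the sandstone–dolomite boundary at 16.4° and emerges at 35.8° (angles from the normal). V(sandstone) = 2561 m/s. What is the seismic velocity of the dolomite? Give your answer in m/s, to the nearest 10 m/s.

Snell's law: sin 16.4°/V₁ = sin 35.8°/V₂.
V₂ = V₁·sin 35.8°/sin 16.4° = 2561 × 2.0718 = 5305.90 m/s.

5310 m/s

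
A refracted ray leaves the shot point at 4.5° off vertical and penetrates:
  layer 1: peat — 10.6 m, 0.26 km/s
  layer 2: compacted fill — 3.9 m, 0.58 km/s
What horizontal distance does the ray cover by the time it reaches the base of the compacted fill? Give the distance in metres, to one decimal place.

1.5 m

Apply Snell's law at each interface; in layer i the horizontal offset is hᵢ·tan θᵢ.
Layer 1: θ = 4.50°; offset = 10.6·tan 4.50° = 0.834 m.
Layer 2: sin θ = 0.58·sin 4.5°/0.26 = 0.1750, θ = 10.08°; offset = 3.9·tan 10.08° = 0.693 m.
Summing the layer offsets gives 1.528 m.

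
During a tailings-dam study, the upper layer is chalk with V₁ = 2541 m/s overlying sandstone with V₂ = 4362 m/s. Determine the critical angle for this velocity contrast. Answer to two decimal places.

At critical incidence the refracted ray runs along the interface (θ₂ = 90°), so sin θ_c = V₁/V₂.
θ_c = arcsin(2541/4362) = arcsin 0.5825 = 35.63°.

35.63°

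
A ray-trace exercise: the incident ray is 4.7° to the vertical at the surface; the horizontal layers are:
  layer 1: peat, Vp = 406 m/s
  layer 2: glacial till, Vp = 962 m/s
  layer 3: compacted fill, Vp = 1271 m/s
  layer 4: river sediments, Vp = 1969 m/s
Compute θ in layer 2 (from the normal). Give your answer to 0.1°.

Ray parameter p = sin 4.7° / 406 = 2.0182e-04 s/m.
sin θ_2 = p·V_2 = 2.0182e-04 × 962 = 0.1941.
θ_2 = arcsin 0.1941 = 11.20°.

11.2°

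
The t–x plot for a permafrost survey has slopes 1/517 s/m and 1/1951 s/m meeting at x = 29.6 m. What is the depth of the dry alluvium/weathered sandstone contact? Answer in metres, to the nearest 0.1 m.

11.3 m

x_cross = 2h·√((V₂+V₁)/(V₂−V₁)) → h = x_cross / (2·√((V₂+V₁)/(V₂−V₁))).
√((V₂+V₁)/(V₂−V₁)) = √((1951+517)/(1951−517)) = 1.3119.
h = 29.6 / (2·1.3119) = 11.28 m.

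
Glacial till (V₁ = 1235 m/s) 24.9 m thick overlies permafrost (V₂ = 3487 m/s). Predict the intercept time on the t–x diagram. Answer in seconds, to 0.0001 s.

θ_c = arcsin(V₁/V₂) = arcsin(1235/3487) = 20.74°; cos θ_c = 0.9352.
tᵢ = 2h·cos θ_c / V₁ = 2·24.9·0.9352 / 1235 = 0.03771 s.

0.0377 s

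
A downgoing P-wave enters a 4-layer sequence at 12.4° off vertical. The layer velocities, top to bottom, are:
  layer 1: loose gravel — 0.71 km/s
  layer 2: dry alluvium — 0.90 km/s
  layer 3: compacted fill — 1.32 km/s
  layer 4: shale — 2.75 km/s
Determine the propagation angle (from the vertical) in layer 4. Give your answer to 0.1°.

56.3°

Ray parameter p = sin 12.4° / 0.71 = 3.0244e-01 s/km.
sin θ_4 = p·V_4 = 3.0244e-01 × 2.75 = 0.8317.
θ_4 = 56.28° from the vertical.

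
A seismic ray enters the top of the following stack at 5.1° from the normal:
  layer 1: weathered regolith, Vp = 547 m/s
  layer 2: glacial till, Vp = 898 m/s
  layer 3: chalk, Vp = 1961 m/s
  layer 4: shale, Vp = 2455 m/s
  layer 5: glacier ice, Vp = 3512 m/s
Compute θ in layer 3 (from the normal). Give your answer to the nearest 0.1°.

18.6°

Ray parameter p = sin 5.1° / 547 = 1.6251e-04 s/m.
sin θ_3 = p·V_3 = 1.6251e-04 × 1961 = 0.3187.
θ_3 = 18.58° from the vertical.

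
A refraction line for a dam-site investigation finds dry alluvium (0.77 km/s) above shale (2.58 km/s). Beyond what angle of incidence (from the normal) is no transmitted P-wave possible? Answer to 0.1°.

17.4°

At critical incidence the refracted ray runs along the interface (θ₂ = 90°), so sin θ_c = V₁/V₂.
θ_c = arcsin(0.77/2.58) = arcsin 0.2984 = 17.36°.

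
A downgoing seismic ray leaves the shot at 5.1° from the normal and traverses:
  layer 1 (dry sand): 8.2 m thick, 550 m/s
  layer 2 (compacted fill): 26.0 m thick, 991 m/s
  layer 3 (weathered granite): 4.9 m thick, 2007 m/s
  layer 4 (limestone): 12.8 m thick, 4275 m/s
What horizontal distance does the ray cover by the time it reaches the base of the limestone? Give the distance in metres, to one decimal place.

18.9 m

Apply Snell's law at each interface; in layer i the horizontal offset is hᵢ·tan θᵢ.
Layer 1: θ = 5.10°; offset = 8.2·tan 5.10° = 0.732 m.
Layer 2: sin θ = 991·sin 5.1°/550 = 0.1602, θ = 9.22°; offset = 26.0·tan 9.22° = 4.219 m.
Layer 3: sin θ = 2007·sin 5.1°/550 = 0.3244, θ = 18.93°; offset = 4.9·tan 18.93° = 1.680 m.
Layer 4: sin θ = 4275·sin 5.1°/550 = 0.6910, θ = 43.71°; offset = 12.8·tan 43.71° = 12.234 m.
Summing the layer offsets gives 18.865 m.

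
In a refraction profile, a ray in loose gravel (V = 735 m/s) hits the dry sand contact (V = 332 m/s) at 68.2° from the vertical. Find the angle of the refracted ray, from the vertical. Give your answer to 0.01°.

24.80°

sin θ₁/V₁ = sin θ₂/V₂ ⇒ sin θ₂ = 332·sin 68.2°/735 = 332·0.9285/735 = 0.4194.
θ₂ = sin⁻¹(0.4194) = 24.80° (from vertical).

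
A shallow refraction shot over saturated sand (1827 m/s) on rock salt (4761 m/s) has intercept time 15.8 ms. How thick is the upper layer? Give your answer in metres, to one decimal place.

15.6 m

h = tᵢ·V₁·V₂ / (2·√(V₂²−V₁²)).
√(V₂²−V₁²) = √(4761² − 1827²) = 4396.5 m/s.
h = 0.0158 s × 1827 × 4761 / (2 × 4396.5) = 15.63 m.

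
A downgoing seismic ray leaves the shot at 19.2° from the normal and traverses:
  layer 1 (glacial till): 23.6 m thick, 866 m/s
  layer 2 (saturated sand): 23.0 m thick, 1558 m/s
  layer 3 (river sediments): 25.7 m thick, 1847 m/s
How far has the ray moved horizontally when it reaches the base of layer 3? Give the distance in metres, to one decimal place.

50.4 m

Ray parameter p = sin 19.2° / 866 m/s = 3.7975e-04 s/m.
Layer 1: θ = 19.20°; offset = 23.6·tan 19.20° = 8.218 m.
Layer 2: sin θ = p·1558 = 0.5917 → θ = 36.27°; offset = 23.0·tan 36.27° = 16.880 m.
Layer 3: sin θ = p·1847 = 0.7014 → θ = 44.54°; offset = 25.7·tan 44.54° = 25.290 m.
Σ offsets = 50.388 m.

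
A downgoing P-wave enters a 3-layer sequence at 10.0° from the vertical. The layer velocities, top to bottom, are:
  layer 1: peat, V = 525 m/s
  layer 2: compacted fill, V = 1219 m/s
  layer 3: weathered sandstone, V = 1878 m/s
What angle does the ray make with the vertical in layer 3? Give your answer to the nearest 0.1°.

38.4°

Ray parameter p = sin 10.0° / 525 = 3.3076e-04 s/m.
sin θ_3 = p·V_3 = 3.3076e-04 × 1878 = 0.6212.
θ_3 = 38.40° from the vertical.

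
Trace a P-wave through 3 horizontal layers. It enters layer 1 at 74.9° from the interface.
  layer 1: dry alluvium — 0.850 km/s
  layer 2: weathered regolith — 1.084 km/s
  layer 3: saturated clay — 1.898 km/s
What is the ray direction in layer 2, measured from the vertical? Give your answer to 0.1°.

19.4°

From the normal: θ₁ = 90° − 74.9° = 15.1°.
Snell's law across each interface conserves sin θ / V, so sin θ_2 = V_2·sin θ₁/V₁.
sin θ_2 = 1.084 × sin 15.1° / 0.850 = 0.3322.
θ_2 = arcsin 0.3322 = 19.40°.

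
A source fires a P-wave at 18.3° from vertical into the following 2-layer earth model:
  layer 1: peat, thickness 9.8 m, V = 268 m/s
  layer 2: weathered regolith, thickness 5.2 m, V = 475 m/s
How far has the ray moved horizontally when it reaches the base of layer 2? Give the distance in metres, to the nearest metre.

7 m

p = sin θ₁/V₁ = sin 18.3°/268 = 1.1716e-03 s/m is conserved through the stack.
Layer 1: θ = 18.30°; offset = 9.8·tan 18.30° = 3.241 m.
Layer 2: sin θ = p·475 = 0.5565 → θ = 33.82°; offset = 5.2·tan 33.82° = 3.483 m.
Total horizontal offset = 6.724 m.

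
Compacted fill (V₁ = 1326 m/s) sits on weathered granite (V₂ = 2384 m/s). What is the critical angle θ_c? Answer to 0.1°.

Critical incidence: sin θ_c = V₁/V₂ = 1326/2384 = 0.5562.
θ_c = arcsin 0.5562 = 33.79°.

33.8°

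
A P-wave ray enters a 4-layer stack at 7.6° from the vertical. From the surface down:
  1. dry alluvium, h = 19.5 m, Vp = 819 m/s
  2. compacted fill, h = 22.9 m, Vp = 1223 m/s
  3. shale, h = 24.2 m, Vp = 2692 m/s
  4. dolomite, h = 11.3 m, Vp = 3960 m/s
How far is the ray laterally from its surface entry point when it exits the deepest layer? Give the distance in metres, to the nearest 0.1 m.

Ray parameter p = sin 7.6° / 819 m/s = 1.6149e-04 s/m.
Layer 1: θ = 7.60°; offset = 19.5·tan 7.60° = 2.602 m.
Layer 2: sin θ = p·1223 = 0.1975 → θ = 11.39°; offset = 22.9·tan 11.39° = 4.614 m.
Layer 3: sin θ = p·2692 = 0.4347 → θ = 25.77°; offset = 24.2·tan 25.77° = 11.682 m.
Layer 4: sin θ = p·3960 = 0.6395 → θ = 39.75°; offset = 11.3·tan 39.75° = 9.399 m.
Σ offsets = 28.296 m.

28.3 m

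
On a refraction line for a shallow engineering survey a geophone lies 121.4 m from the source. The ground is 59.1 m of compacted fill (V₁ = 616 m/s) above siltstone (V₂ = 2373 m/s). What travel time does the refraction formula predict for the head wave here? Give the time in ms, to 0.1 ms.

t = x/V₂ + 2h·√(V₂²−V₁²)/(V₁V₂).
√(V₂²−V₁²) = √(2373²−616²) = 2291.7 m/s; delay term = 2·59.1·2291.7/(616·2373) = 0.18531 s.
t = 121.4/2373 + 0.18531 = 0.23646 s.

236.5 ms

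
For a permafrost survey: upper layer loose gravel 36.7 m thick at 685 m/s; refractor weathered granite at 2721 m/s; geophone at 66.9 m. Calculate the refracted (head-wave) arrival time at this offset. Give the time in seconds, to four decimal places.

t = x/V₂ + 2h·√(V₂²−V₁²)/(V₁V₂).
√(V₂²−V₁²) = √(2721²−685²) = 2633.4 m/s; delay term = 2·36.7·2633.4/(685·2721) = 0.10370 s.
t = 66.9/2721 + 0.10370 = 0.12829 s.

0.1283 s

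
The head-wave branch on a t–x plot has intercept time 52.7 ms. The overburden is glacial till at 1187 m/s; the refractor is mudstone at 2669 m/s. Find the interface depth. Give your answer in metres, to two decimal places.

h = tᵢ·V₁·V₂ / (2·√(V₂²−V₁²)).
√(V₂²−V₁²) = √(2669² − 1187²) = 2390.5 m/s.
h = 0.0527 s × 1187 × 2669 / (2 × 2390.5) = 34.92 m.

34.92 m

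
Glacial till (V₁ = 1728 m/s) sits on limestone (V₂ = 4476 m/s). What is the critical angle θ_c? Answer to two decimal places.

At critical incidence the refracted ray runs along the interface (θ₂ = 90°), so sin θ_c = V₁/V₂.
θ_c = arcsin(1728/4476) = arcsin 0.3861 = 22.71°.

22.71°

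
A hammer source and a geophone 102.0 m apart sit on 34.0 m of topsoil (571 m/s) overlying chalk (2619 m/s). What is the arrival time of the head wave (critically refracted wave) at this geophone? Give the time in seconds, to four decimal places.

t = x/V₂ + 2h·√(V₂²−V₁²)/(V₁V₂).
√(V₂²−V₁²) = √(2619²−571²) = 2556.0 m/s; delay term = 2·34.0·2556.0/(571·2619) = 0.11622 s.
t = 102.0/2619 + 0.11622 = 0.15517 s.

0.1552 s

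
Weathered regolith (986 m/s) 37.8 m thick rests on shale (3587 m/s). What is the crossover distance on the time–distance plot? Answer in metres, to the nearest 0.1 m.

θ_c = arcsin(986/3587) = 15.95°, so cos θ_c = 0.9615 and tᵢ = 2h cos θ_c/V₁ = 0.0737 s.
At crossover x/V₁ = x/V₂ + tᵢ ⇒ x = tᵢ/(1/V₁ − 1/V₂) = 0.07372/(1.0142e-03 − 2.7878e-04) = 100.24 m.

100.2 m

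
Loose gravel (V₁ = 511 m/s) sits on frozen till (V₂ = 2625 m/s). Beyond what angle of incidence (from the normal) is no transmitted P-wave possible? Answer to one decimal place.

11.2°

At critical incidence the refracted ray runs along the interface (θ₂ = 90°), so sin θ_c = V₁/V₂.
θ_c = arcsin(511/2625) = arcsin 0.1947 = 11.23°.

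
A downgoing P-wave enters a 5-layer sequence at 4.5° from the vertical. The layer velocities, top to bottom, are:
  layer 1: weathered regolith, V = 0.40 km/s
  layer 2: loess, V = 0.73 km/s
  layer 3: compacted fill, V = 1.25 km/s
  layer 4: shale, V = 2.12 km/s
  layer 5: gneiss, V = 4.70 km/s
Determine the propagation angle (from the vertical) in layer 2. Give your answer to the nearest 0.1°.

8.2°

Ray parameter p = sin 4.5° / 0.40 = 1.9615e-01 s/km.
sin θ_2 = p·V_2 = 1.9615e-01 × 0.73 = 0.1432.
θ_2 = 8.23° from the vertical.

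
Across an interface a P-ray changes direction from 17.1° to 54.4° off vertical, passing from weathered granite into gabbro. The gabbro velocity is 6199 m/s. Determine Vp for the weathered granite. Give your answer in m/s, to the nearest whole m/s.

sin 17.1° = 0.2940; sin 54.4° = 0.8131.
V₁ = V₂·(sin θ₁/sin θ₂) = 6199·(0.2940/0.8131) = 2241.73 m/s.

2242 m/s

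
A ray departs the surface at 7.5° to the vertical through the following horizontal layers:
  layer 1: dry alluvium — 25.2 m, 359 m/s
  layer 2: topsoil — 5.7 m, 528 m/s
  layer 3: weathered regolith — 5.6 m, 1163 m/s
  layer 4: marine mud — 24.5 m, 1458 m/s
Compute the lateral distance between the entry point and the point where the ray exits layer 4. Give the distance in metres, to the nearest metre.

22 m

Apply Snell's law at each interface; in layer i the horizontal offset is hᵢ·tan θᵢ.
Layer 1: θ = 7.50°; offset = 25.2·tan 7.50° = 3.318 m.
Layer 2: sin θ = 528·sin 7.5°/359 = 0.1920, θ = 11.07°; offset = 5.7·tan 11.07° = 1.115 m.
Layer 3: sin θ = 1163·sin 7.5°/359 = 0.4228, θ = 25.01°; offset = 5.6·tan 25.01° = 2.613 m.
Layer 4: sin θ = 1458·sin 7.5°/359 = 0.5301, θ = 32.01°; offset = 24.5·tan 32.01° = 15.317 m.
Total horizontal offset = 22.362 m.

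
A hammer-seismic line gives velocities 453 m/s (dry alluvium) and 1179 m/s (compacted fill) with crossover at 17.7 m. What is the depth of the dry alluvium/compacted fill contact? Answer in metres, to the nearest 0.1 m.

h = (x_cross/2)·√((V₂−V₁)/(V₂+V₁)).
(V₂−V₁)/(V₂+V₁) = (1179−453)/(1179+453) = 0.4449; √ = 0.6670.
h = (17.7/2)·0.6670 = 5.90 m.

5.9 m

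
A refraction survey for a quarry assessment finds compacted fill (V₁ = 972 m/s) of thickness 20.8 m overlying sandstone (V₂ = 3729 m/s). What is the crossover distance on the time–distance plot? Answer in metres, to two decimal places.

54.32 m

x_cross = 2h·√((V₂+V₁)/(V₂−V₁)).
(V₂+V₁)/(V₂−V₁) = (3729+972)/(3729−972) = 1.7051; √ = 1.3058.
x_cross = 2·20.8·1.3058 = 54.32 m.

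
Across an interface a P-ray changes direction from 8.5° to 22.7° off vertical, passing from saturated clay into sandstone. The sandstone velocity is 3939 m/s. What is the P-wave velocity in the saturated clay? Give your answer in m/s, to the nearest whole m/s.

1509 m/s

sin 8.5° = 0.1478; sin 22.7° = 0.3859.
V₁ = V₂·(sin θ₁/sin θ₂) = 3939·(0.1478/0.3859) = 1508.71 m/s.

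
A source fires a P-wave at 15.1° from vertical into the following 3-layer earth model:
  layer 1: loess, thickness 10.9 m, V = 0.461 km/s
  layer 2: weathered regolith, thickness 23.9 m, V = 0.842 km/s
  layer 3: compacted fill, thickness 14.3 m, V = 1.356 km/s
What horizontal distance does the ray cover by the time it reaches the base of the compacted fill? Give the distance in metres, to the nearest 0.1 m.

p = sin θ₁/V₁ = sin 15.1°/0.461 = 5.6509e-01 s/km is conserved through the stack.
Layer 1: θ = 15.10°; offset = 10.9·tan 15.10° = 2.941 m.
Layer 2: sin θ = p·0.842 = 0.4758 → θ = 28.41°; offset = 23.9·tan 28.41° = 12.929 m.
Layer 3: sin θ = p·1.356 = 0.7663 → θ = 50.02°; offset = 14.3·tan 50.02° = 17.053 m.
Σ offsets = 32.923 m.

32.9 m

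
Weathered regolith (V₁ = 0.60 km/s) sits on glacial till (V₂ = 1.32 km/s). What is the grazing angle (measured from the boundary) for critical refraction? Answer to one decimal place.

Critical incidence: sin θ_c = V₁/V₂ = 0.60/1.32 = 0.4545.
θ_c = arcsin 0.4545 = 27.04°.
Measured from the interface: 90° − 27.04° = 62.96°.

63.0°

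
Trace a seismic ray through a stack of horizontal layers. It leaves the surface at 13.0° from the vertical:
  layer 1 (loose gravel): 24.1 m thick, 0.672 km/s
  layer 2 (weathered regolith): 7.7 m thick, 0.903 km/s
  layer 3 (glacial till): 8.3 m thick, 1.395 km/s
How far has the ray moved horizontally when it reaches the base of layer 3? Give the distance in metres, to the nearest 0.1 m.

Ray parameter p = sin 13.0° / 0.672 km/s = 3.3475e-01 s/km.
Layer 1: θ = 13.00°; offset = 24.1·tan 13.00° = 5.564 m.
Layer 2: sin θ = p·0.903 = 0.3023 → θ = 17.59°; offset = 7.7·tan 17.59° = 2.442 m.
Layer 3: sin θ = p·1.395 = 0.4670 → θ = 27.84°; offset = 8.3·tan 27.84° = 4.383 m.
Total horizontal offset = 12.389 m.

12.4 m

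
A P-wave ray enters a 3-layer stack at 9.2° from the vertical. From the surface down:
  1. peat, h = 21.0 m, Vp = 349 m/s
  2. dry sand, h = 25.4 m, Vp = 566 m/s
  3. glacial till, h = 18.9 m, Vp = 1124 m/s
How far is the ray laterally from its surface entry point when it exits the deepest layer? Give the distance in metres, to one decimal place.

21.6 m

p = sin θ₁/V₁ = sin 9.2°/349 = 4.5811e-04 s/m is conserved through the stack.
Layer 1: θ = 9.20°; offset = 21.0·tan 9.20° = 3.401 m.
Layer 2: sin θ = p·566 = 0.2593 → θ = 15.03°; offset = 25.4·tan 15.03° = 6.819 m.
Layer 3: sin θ = p·1124 = 0.5149 → θ = 30.99°; offset = 18.9·tan 30.99° = 11.353 m.
Σ offsets = 21.573 m.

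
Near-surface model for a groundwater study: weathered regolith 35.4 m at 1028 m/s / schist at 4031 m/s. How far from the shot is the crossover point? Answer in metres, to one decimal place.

91.9 m

x_cross = 2h·√((V₂+V₁)/(V₂−V₁)).
(V₂+V₁)/(V₂−V₁) = (4031+1028)/(4031−1028) = 1.6846; √ = 1.2979.
x_cross = 2·35.4·1.2979 = 91.89 m.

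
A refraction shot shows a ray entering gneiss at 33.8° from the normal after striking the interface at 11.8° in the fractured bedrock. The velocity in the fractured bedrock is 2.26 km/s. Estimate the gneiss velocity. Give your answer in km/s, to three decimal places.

sin 11.8° = 0.2045; sin 33.8° = 0.5563.
V₂ = V₁·(sin θ₂/sin θ₁) = 2.26·(0.5563/0.2045) = 6.148 km/s.

6.148 km/s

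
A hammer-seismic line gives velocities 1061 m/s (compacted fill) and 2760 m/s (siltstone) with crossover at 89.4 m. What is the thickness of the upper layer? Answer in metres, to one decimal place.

29.8 m

x_cross = 2h·√((V₂+V₁)/(V₂−V₁)) → h = x_cross / (2·√((V₂+V₁)/(V₂−V₁))).
√((V₂+V₁)/(V₂−V₁)) = √((2760+1061)/(2760−1061)) = 1.4997.
h = 89.4 / (2·1.4997) = 29.81 m.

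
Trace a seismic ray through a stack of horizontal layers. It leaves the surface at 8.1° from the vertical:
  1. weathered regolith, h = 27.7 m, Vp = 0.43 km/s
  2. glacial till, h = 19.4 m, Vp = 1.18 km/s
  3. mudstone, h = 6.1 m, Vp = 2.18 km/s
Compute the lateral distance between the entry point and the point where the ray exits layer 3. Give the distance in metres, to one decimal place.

18.3 m

Apply Snell's law at each interface; in layer i the horizontal offset is hᵢ·tan θᵢ.
Layer 1: θ = 8.10°; offset = 27.7·tan 8.10° = 3.942 m.
Layer 2: sin θ = 1.18·sin 8.1°/0.43 = 0.3867, θ = 22.75°; offset = 19.4·tan 22.75° = 8.134 m.
Layer 3: sin θ = 2.18·sin 8.1°/0.43 = 0.7143, θ = 45.59°; offset = 6.1·tan 45.59° = 6.227 m.
Summing the layer offsets gives 18.303 m.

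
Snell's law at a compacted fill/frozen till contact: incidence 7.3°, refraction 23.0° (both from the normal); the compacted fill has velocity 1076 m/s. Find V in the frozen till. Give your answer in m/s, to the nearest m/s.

3309 m/s

Snell's law: sin 7.3°/V₁ = sin 23.0°/V₂.
V₂ = V₁·sin 23.0°/sin 7.3° = 1076 × 3.0751 = 3308.76 m/s.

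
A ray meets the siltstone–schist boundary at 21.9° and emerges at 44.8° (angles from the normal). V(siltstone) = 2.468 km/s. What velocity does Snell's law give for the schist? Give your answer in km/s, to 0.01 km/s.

sin 21.9° = 0.3730; sin 44.8° = 0.7046.
V₂ = V₁·(sin θ₂/sin θ₁) = 2.468·(0.7046/0.3730) = 4.66 km/s.

4.66 km/s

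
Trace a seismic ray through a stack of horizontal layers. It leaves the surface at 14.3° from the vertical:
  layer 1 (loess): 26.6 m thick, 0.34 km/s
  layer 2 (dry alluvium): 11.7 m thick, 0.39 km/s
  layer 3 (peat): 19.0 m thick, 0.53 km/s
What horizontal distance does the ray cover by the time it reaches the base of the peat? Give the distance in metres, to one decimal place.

18.2 m

p = sin θ₁/V₁ = sin 14.3°/0.34 = 7.2647e-01 s/km is conserved through the stack.
Layer 1: θ = 14.30°; offset = 26.6·tan 14.30° = 6.780 m.
Layer 2: sin θ = p·0.39 = 0.2833 → θ = 16.46°; offset = 11.7·tan 16.46° = 3.457 m.
Layer 3: sin θ = p·0.53 = 0.3850 → θ = 22.65°; offset = 19.0·tan 22.65° = 7.927 m.
Summing the layer offsets gives 18.163 m.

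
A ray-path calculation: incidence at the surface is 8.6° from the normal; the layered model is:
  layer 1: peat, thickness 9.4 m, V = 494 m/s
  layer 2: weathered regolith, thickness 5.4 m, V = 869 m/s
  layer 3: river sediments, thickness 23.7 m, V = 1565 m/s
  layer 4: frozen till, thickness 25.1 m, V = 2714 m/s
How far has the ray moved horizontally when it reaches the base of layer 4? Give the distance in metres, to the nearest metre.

52 m

Ray parameter p = sin 8.6° / 494 m/s = 3.0270e-04 s/m.
Layer 1: θ = 8.60°; offset = 9.4·tan 8.60° = 1.422 m.
Layer 2: sin θ = p·869 = 0.2630 → θ = 15.25°; offset = 5.4·tan 15.25° = 1.472 m.
Layer 3: sin θ = p·1565 = 0.4737 → θ = 28.28°; offset = 23.7·tan 28.28° = 12.749 m.
Layer 4: sin θ = p·2714 = 0.8215 → θ = 55.24°; offset = 25.1·tan 55.24° = 36.167 m.
Σ offsets = 51.809 m.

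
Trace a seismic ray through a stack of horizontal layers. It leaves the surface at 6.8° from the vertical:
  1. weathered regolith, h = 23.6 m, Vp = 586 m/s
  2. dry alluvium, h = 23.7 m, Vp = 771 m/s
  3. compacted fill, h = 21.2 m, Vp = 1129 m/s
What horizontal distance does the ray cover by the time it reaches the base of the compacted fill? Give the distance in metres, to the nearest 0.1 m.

11.5 m

Apply Snell's law at each interface; in layer i the horizontal offset is hᵢ·tan θᵢ.
Layer 1: θ = 6.80°; offset = 23.6·tan 6.80° = 2.814 m.
Layer 2: sin θ = 771·sin 6.8°/586 = 0.1558, θ = 8.96°; offset = 23.7·tan 8.96° = 3.738 m.
Layer 3: sin θ = 1129·sin 6.8°/586 = 0.2281, θ = 13.19°; offset = 21.2·tan 13.19° = 4.967 m.
Total horizontal offset = 11.519 m.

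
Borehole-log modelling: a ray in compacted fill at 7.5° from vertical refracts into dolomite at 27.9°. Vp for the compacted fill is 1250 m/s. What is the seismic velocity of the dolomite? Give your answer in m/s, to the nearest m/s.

sin 7.5° = 0.1305; sin 27.9° = 0.4679.
V₂ = V₁·(sin θ₂/sin θ₁) = 1250·(0.4679/0.1305) = 4481.19 m/s.

4481 m/s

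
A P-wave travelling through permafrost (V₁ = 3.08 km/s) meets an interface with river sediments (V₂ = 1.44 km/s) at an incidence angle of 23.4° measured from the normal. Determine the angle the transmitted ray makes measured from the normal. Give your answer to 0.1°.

Snell's law: sin θ₂ = (V₂/V₁)·sin θ₁ = (1.44/3.08)·sin 23.4° = 0.1857.
θ₂ = arcsin 0.1857 = 10.70° from the normal.

10.7°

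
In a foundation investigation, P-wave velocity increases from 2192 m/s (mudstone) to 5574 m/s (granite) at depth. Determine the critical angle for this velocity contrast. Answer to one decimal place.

23.2°

Critical incidence: sin θ_c = V₁/V₂ = 2192/5574 = 0.3933.
θ_c = arcsin 0.3933 = 23.16°.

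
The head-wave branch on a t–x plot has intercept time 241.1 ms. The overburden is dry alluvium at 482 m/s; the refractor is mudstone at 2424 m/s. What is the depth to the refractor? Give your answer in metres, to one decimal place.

59.3 m

h = tᵢ·V₁·V₂ / (2·√(V₂²−V₁²)).
√(V₂²−V₁²) = √(2424² − 482²) = 2375.6 m/s.
h = 0.2411 s × 482 × 2424 / (2 × 2375.6) = 59.29 m.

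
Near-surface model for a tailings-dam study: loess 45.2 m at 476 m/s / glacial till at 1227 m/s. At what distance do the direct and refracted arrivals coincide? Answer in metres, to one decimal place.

136.1 m

θ_c = arcsin(476/1227) = 22.83°, so cos θ_c = 0.9217 and tᵢ = 2h cos θ_c/V₁ = 0.1750 s.
At crossover x/V₁ = x/V₂ + tᵢ ⇒ x = tᵢ/(1/V₁ − 1/V₂) = 0.17504/(2.1008e-03 − 8.1500e-04) = 136.13 m.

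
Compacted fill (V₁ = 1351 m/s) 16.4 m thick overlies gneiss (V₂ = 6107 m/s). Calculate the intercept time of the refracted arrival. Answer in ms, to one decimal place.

23.7 ms

θ_c = arcsin(V₁/V₂) = arcsin(1351/6107) = 12.78°; cos θ_c = 0.9752.
tᵢ = 2h·cos θ_c / V₁ = 2·16.4·0.9752 / 1351 = 0.02368 s.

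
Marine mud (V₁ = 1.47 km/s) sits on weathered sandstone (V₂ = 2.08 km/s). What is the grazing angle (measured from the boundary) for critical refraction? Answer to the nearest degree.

At critical incidence the refracted ray runs along the interface (θ₂ = 90°), so sin θ_c = V₁/V₂.
θ_c = arcsin(1.47/2.08) = arcsin 0.7067 = 44.97°.
Measured from the interface: 90° − 44.97° = 45.03°.

45°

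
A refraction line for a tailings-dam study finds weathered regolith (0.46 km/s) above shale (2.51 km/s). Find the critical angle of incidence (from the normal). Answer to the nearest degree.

At critical incidence the refracted ray runs along the interface (θ₂ = 90°), so sin θ_c = V₁/V₂.
θ_c = arcsin(0.46/2.51) = arcsin 0.1833 = 10.56°.

11°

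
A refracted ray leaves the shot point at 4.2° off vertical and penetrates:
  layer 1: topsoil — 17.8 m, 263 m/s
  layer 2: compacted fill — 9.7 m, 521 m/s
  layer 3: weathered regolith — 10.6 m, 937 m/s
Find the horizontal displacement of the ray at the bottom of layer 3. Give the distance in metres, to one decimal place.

5.6 m

Apply Snell's law at each interface; in layer i the horizontal offset is hᵢ·tan θᵢ.
Layer 1: θ = 4.20°; offset = 17.8·tan 4.20° = 1.307 m.
Layer 2: sin θ = 521·sin 4.2°/263 = 0.1451, θ = 8.34°; offset = 9.7·tan 8.34° = 1.422 m.
Layer 3: sin θ = 937·sin 4.2°/263 = 0.2609, θ = 15.13°; offset = 10.6·tan 15.13° = 2.865 m.
Σ offsets = 5.595 m.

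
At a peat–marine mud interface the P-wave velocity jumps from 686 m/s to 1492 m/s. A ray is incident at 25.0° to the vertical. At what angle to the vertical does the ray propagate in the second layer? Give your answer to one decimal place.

Snell's law: sin θ₂ = (V₂/V₁)·sin θ₁ = (1492/686)·sin 25.0° = 0.9192.
θ₂ = arcsin 0.9192 = 66.80° from the normal.

66.8°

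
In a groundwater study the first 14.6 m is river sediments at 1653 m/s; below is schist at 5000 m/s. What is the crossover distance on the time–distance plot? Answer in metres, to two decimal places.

θ_c = arcsin(1653/5000) = 19.31°, so cos θ_c = 0.9438 and tᵢ = 2h cos θ_c/V₁ = 0.0167 s.
At crossover x/V₁ = x/V₂ + tᵢ ⇒ x = tᵢ/(1/V₁ − 1/V₂) = 0.01667/(6.0496e-04 − 2.0000e-04) = 41.17 m.

41.17 m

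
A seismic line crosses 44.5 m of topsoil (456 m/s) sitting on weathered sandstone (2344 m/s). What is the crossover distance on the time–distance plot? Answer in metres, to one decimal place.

108.4 m

x_cross = 2h·√((V₂+V₁)/(V₂−V₁)).
(V₂+V₁)/(V₂−V₁) = (2344+456)/(2344−456) = 1.4831; √ = 1.2178.
x_cross = 2·44.5·1.2178 = 108.38 m.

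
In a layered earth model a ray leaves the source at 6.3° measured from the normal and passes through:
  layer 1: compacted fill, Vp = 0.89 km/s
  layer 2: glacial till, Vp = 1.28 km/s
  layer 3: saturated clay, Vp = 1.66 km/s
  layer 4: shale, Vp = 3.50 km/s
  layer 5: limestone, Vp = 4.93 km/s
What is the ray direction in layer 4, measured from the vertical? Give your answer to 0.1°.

25.6°

Snell's law across each interface conserves sin θ / V, so sin θ_4 = V_4·sin θ₁/V₁.
sin θ_4 = 3.50 × sin 6.3° / 0.89 = 0.4315.
θ_4 = arcsin 0.4315 = 25.57°.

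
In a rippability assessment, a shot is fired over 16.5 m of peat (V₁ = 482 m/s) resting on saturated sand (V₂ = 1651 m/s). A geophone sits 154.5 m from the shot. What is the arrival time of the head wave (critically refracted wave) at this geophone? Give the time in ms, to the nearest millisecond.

θ_c = arcsin(V₁/V₂) = arcsin(482/1651) = 16.97°, cos θ_c = 0.9564.
Intercept time tᵢ = 2h cos θ_c / V₁ = 2·16.5·0.9564/482 = 0.06548 s.
t = x/V₂ + tᵢ = 154.5/1651 + 0.06548 = 0.15906 s.

159 ms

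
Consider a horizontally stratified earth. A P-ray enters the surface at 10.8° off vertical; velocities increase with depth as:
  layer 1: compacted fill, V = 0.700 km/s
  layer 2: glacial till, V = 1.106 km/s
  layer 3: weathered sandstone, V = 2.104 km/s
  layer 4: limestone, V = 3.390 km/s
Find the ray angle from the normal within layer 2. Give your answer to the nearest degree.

Ray parameter p = sin 10.8° / 0.700 = 2.6769e-01 s/km.
sin θ_2 = p·V_2 = 2.6769e-01 × 1.106 = 0.2961.
θ_2 = arcsin 0.2961 = 17.22°.

17°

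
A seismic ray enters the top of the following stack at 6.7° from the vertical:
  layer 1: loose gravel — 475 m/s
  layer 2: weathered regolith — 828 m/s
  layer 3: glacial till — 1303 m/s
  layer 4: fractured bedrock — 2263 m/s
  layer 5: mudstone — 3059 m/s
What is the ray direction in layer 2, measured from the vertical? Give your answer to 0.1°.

Ray parameter p = sin 6.7° / 475 = 2.4562e-04 s/m.
sin θ_2 = p·V_2 = 2.4562e-04 × 828 = 0.2034.
θ_2 = arcsin 0.2034 = 11.73°.

11.7°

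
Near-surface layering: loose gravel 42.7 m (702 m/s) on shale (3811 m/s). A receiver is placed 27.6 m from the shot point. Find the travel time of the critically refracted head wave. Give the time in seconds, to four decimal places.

0.1268 s

t = x/V₂ + 2h·√(V₂²−V₁²)/(V₁V₂).
√(V₂²−V₁²) = √(3811²−702²) = 3745.8 m/s; delay term = 2·42.7·3745.8/(702·3811) = 0.11957 s.
t = 27.6/3811 + 0.11957 = 0.12681 s.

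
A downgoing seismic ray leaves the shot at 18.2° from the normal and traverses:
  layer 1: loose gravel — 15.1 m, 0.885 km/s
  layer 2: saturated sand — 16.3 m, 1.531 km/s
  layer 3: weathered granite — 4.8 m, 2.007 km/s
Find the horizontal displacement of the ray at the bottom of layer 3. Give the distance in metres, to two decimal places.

Ray parameter p = sin 18.2° / 0.885 km/s = 3.5292e-01 s/km.
Layer 1: θ = 18.20°; offset = 15.1·tan 18.20° = 4.9646 m.
Layer 2: sin θ = p·1.531 = 0.5403 → θ = 32.71°; offset = 16.3·tan 32.71° = 10.4666 m.
Layer 3: sin θ = p·2.007 = 0.7083 → θ = 45.10°; offset = 4.8·tan 45.10° = 4.8164 m.
Summing the layer offsets gives 20.2477 m.

20.25 m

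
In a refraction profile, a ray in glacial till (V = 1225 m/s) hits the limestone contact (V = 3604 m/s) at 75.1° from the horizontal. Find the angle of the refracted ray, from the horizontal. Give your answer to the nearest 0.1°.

40.8°

Angle from the normal: 90° − 75.1° = 14.9°.
sin θ₁/V₁ = sin θ₂/V₂ ⇒ sin θ₂ = 3604·sin 14.9°/1225 = 3604·0.2571/1225 = 0.7565.
θ₂ = arcsin 0.7565 = 49.16° from the normal.
From the interface: 90° − 49.16° = 40.84°.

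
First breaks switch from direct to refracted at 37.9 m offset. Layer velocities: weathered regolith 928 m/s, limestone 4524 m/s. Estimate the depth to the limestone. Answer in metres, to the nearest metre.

x_cross = 2h·√((V₂+V₁)/(V₂−V₁)) → h = x_cross / (2·√((V₂+V₁)/(V₂−V₁))).
√((V₂+V₁)/(V₂−V₁)) = √((4524+928)/(4524−928)) = 1.2313.
h = 37.9 / (2·1.2313) = 15.39 m.

15 m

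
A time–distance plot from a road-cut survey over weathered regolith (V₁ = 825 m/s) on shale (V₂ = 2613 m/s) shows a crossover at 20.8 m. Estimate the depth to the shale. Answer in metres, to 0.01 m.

7.50 m

h = (x_cross/2)·√((V₂−V₁)/(V₂+V₁)).
(V₂−V₁)/(V₂+V₁) = (2613−825)/(2613+825) = 0.5201; √ = 0.7212.
h = (20.8/2)·0.7212 = 7.50 m.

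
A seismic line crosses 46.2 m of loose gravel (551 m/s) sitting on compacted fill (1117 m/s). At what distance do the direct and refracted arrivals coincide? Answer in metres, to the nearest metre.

x_cross = 2h·√((V₂+V₁)/(V₂−V₁)).
(V₂+V₁)/(V₂−V₁) = (1117+551)/(1117−551) = 2.9470; √ = 1.7167.
x_cross = 2·46.2·1.7167 = 158.62 m.

159 m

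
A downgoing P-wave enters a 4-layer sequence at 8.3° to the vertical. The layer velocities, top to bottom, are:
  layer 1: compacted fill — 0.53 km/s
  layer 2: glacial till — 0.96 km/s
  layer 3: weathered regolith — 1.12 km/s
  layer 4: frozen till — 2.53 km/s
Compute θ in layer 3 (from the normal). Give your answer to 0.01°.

Ray parameter p = sin 8.3° / 0.53 = 2.7237e-01 s/km.
sin θ_3 = p·V_3 = 2.7237e-01 × 1.12 = 0.3051.
θ_3 = 17.76° from the vertical.

17.76°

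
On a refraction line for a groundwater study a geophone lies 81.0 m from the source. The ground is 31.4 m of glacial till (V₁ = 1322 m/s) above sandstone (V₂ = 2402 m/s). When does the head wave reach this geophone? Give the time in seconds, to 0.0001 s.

0.0734 s

θ_c = arcsin(V₁/V₂) = arcsin(1322/2402) = 33.39°, cos θ_c = 0.8349.
Intercept time tᵢ = 2h cos θ_c / V₁ = 2·31.4·0.8349/1322 = 0.03966 s.
t = x/V₂ + tᵢ = 81.0/2402 + 0.03966 = 0.07338 s.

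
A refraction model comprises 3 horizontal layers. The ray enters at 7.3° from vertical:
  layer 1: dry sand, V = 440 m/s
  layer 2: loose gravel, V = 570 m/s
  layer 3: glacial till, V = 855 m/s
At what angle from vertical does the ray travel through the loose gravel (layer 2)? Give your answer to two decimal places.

9.47°

Ray parameter p = sin 7.3° / 440 = 2.8878e-04 s/m.
sin θ_2 = p·V_2 = 2.8878e-04 × 570 = 0.1646.
θ_2 = arcsin 0.1646 = 9.47°.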